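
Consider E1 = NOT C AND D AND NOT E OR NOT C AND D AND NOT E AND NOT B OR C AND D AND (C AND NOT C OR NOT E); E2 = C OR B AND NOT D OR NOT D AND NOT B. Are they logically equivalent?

E1: NOT C AND D AND NOT E OR NOT C AND D AND NOT E AND NOT B OR C AND D AND (C AND NOT C OR NOT E)
    = NOT C AND D AND NOT E OR C AND D AND (C AND NOT C OR NOT E)   — absorption
    = NOT C AND D AND NOT E OR C AND D AND NOT E   — complement / identity
    = D AND NOT E   — distribution
E2: C OR B AND NOT D OR NOT D AND NOT B
    = C OR NOT D   — distribution
These differ: at B=1, C=1, D=0, E=0, E1 = 0 but E2 = 1.

No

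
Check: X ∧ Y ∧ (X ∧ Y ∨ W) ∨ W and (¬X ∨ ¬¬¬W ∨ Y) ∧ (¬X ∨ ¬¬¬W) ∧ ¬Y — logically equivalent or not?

No

E1: X ∧ Y ∧ (X ∧ Y ∨ W) ∨ W
    = X ∧ Y ∨ W   — absorption
E2: (¬X ∨ ¬¬¬W ∨ Y) ∧ (¬X ∨ ¬¬¬W) ∧ ¬Y
    = (¬X ∨ ¬¬¬W) ∧ ¬Y   — absorption
    = (¬X ∨ ¬W) ∧ ¬Y   — double negation
These differ: at W=1, X=1, Y=1, E1 = 1 but E2 = 0.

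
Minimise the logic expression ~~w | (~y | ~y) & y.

~~w | (~y | ~y) & y
= ~~w | ~y & y   (idempotence)
= ~~w   (complement / identity)
= w   (double negation)

w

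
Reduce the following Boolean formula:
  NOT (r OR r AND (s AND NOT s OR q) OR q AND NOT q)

NOT r

NOT (r OR r AND (s AND NOT s OR q) OR q AND NOT q)
= NOT (r OR r AND q OR q AND NOT q)   [complement / identity]
= NOT (r OR r AND q)   [complement / identity]
= NOT r   [absorption]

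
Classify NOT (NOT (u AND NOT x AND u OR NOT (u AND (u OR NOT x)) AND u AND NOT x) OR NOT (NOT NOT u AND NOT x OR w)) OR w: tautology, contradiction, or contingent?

contingent

NOT (NOT (u AND NOT x AND u OR NOT (u AND (u OR NOT x)) AND u AND NOT x) OR NOT (NOT NOT u AND NOT x OR w)) OR w
= NOT (NOT (u AND NOT x AND u OR NOT u AND u AND NOT x) OR NOT (NOT NOT u AND NOT x OR w)) OR w   [absorption]
= NOT (NOT (u AND NOT x) OR NOT (NOT NOT u AND NOT x OR w)) OR w   [distribution]
= NOT (NOT (u AND NOT x) OR NOT (u AND NOT x OR w)) OR w   [double negation]
= u AND NOT x AND (u AND NOT x OR w) OR w   [De Morgan]
= u AND NOT x OR w   [absorption]
This depends on u, w, x, so it is not a constant.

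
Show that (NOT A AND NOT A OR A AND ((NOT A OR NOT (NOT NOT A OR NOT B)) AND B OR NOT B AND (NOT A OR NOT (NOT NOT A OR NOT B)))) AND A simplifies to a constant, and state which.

FALSE

(NOT A AND NOT A OR A AND ((NOT A OR NOT (NOT NOT A OR NOT B)) AND B OR NOT B AND (NOT A OR NOT (NOT NOT A OR NOT B)))) AND A
= (NOT A AND NOT A OR A AND (NOT A OR NOT (NOT NOT A OR NOT B))) AND A
= (NOT A AND NOT A OR A AND (NOT A OR NOT A AND B)) AND A
= (NOT A AND NOT A OR A AND NOT A) AND A
= NOT A AND A
= FALSE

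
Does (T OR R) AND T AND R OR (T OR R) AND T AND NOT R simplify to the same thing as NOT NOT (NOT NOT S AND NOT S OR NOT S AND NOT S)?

E1: (T OR R) AND T AND R OR (T OR R) AND T AND NOT R
    = (T OR R) AND T
    = T
E2: NOT NOT (NOT NOT S AND NOT S OR NOT S AND NOT S)
    = NOT NOT (S AND NOT S OR NOT S AND NOT S)
    = S AND NOT S OR NOT S AND NOT S
    = NOT S
These differ: at R=0, S=0, T=0, E1 = 0 but E2 = 1.

No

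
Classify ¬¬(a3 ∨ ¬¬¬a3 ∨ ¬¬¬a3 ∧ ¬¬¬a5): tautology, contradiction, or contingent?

tautology

¬¬(a3 ∨ ¬¬¬a3 ∨ ¬¬¬a3 ∧ ¬¬¬a5)
= ¬¬(a3 ∨ ¬¬¬a3 ∨ ¬¬¬a3 ∧ ¬a5)   — double negation
= a3 ∨ ¬¬¬a3 ∨ ¬¬¬a3 ∧ ¬a5   — double negation
= a3 ∨ ¬¬¬a3   — absorption
= a3 ∨ ¬a3   — double negation
= True   — complement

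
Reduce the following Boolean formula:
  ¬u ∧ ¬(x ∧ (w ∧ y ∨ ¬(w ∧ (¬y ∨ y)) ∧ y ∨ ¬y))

¬u ∧ ¬x

¬u ∧ ¬(x ∧ (w ∧ y ∨ ¬(w ∧ (¬y ∨ y)) ∧ y ∨ ¬y))
= ¬u ∧ ¬(x ∧ (w ∧ y ∨ ¬w ∧ y ∨ ¬y))   [complement / identity]
= ¬u ∧ ¬(x ∧ (y ∨ ¬y))   [distribution]
= ¬u ∧ ¬x   [complement / identity]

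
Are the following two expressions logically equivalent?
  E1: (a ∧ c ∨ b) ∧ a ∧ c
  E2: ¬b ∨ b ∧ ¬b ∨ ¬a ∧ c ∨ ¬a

E1: (a ∧ c ∨ b) ∧ a ∧ c
    = a ∧ c   [absorption]
E2: ¬b ∨ b ∧ ¬b ∨ ¬a ∧ c ∨ ¬a
    = ¬b ∨ ¬a ∧ c ∨ ¬a   [complement / identity]
    = ¬b ∨ ¬a   [absorption]
These differ: at a=0, b=0, c=0, E1 = 0 but E2 = 1.

No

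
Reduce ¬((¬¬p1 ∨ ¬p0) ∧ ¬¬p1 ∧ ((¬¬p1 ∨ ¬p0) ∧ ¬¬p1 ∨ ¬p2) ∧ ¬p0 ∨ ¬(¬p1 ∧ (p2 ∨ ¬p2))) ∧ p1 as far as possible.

False

¬((¬¬p1 ∨ ¬p0) ∧ ¬¬p1 ∧ ((¬¬p1 ∨ ¬p0) ∧ ¬¬p1 ∨ ¬p2) ∧ ¬p0 ∨ ¬(¬p1 ∧ (p2 ∨ ¬p2))) ∧ p1
= ¬((¬¬p1 ∨ ¬p0) ∧ ¬¬p1 ∧ ¬p0 ∨ ¬(¬p1 ∧ (p2 ∨ ¬p2))) ∧ p1   [absorption]
= ¬(¬¬p1 ∧ ¬p0 ∨ ¬(¬p1 ∧ (p2 ∨ ¬p2))) ∧ p1   [absorption]
= ¬(¬¬p1 ∧ ¬p0 ∨ ¬¬p1) ∧ p1   [complement / identity]
= ¬¬¬p1 ∧ p1   [absorption]
= ¬p1 ∧ p1   [double negation]
= False   [complement]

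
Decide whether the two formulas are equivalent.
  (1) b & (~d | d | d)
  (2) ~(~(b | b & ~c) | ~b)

E1: b & (~d | d | d)
    = b & (~d | d)   (idempotence)
    = b   (complement / identity)
E2: ~(~(b | b & ~c) | ~b)
    = ~(~b | ~b)   (absorption)
    = b & b   (De Morgan)
    = b   (idempotence)
Both reduce to b, so they are equivalent.

Yes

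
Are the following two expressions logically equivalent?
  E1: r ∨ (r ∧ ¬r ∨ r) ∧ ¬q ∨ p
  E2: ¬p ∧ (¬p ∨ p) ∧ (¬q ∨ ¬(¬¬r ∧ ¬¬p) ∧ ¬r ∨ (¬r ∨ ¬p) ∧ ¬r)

No

E1: r ∨ (r ∧ ¬r ∨ r) ∧ ¬q ∨ p
    = r ∨ r ∧ ¬q ∨ p   (complement / identity)
    = r ∨ p   (absorption)
E2: ¬p ∧ (¬p ∨ p) ∧ (¬q ∨ ¬(¬¬r ∧ ¬¬p) ∧ ¬r ∨ (¬r ∨ ¬p) ∧ ¬r)
    = ¬p ∧ (¬p ∨ p) ∧ (¬q ∨ (¬r ∨ ¬p) ∧ ¬r ∨ (¬r ∨ ¬p) ∧ ¬r)   (De Morgan)
    = ¬p ∧ (¬q ∨ (¬r ∨ ¬p) ∧ ¬r ∨ (¬r ∨ ¬p) ∧ ¬r)   (complement / identity)
    = ¬p ∧ (¬q ∨ (¬r ∨ ¬p) ∧ ¬r)   (idempotence)
    = ¬p ∧ (¬q ∨ ¬r)   (absorption)
These differ: at p=1, q=1, r=0, E1 = 1 but E2 = 0.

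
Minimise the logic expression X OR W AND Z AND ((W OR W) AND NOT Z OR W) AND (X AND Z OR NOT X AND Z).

X OR W AND Z AND ((W OR W) AND NOT Z OR W) AND (X AND Z OR NOT X AND Z)
= X OR W AND Z AND ((W OR W) AND NOT Z OR W) AND Z
= X OR W AND Z AND (W AND NOT Z OR W) AND Z
= X OR W AND Z AND W AND Z
= X OR W AND Z

X OR W AND Z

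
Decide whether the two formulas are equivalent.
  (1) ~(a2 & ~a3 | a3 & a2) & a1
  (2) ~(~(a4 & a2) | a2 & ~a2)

No

E1: ~(a2 & ~a3 | a3 & a2) & a1
    = ~a2 & a1   — distribution
E2: ~(~(a4 & a2) | a2 & ~a2)
    = ~~(a4 & a2)   — complement / identity
    = a4 & a2   — double negation
These differ: at a1=1, a2=0, a3=0, a4=0, E1 = 1 but E2 = 0.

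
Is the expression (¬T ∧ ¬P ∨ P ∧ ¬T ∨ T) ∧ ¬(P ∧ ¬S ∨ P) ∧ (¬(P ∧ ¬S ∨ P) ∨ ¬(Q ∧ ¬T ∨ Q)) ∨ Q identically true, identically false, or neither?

neither

(¬T ∧ ¬P ∨ P ∧ ¬T ∨ T) ∧ ¬(P ∧ ¬S ∨ P) ∧ (¬(P ∧ ¬S ∨ P) ∨ ¬(Q ∧ ¬T ∨ Q)) ∨ Q
= (¬T ∧ ¬P ∨ P ∧ ¬T ∨ T) ∧ ¬(P ∧ ¬S ∨ P) ∧ (¬(P ∧ ¬S ∨ P) ∨ ¬Q) ∨ Q   (absorption)
= (¬T ∧ ¬P ∨ P ∧ ¬T ∨ T) ∧ ¬(P ∧ ¬S ∨ P) ∨ Q   (absorption)
= (¬T ∨ T) ∧ ¬(P ∧ ¬S ∨ P) ∨ Q   (distribution)
= (¬T ∨ T) ∧ ¬P ∨ Q   (absorption)
= ¬P ∨ Q   (complement / identity)
This depends on P, Q, so it is not a constant.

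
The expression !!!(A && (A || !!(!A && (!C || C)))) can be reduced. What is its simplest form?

!A

!!!(A && (A || !!(!A && (!C || C))))
= !!!(A && (A || !!!A))   (complement / identity)
= !!!(A && (A || !A))   (double negation)
= !(A && (A || !A))   (double negation)
= !A   (complement / identity)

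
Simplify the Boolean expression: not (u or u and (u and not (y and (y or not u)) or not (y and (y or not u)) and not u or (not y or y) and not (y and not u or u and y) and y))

not u

not (u or u and (u and not (y and (y or not u)) or not (y and (y or not u)) and not u or (not y or y) and not (y and not u or u and y) and y))
= not (u or u and (not (y and (y or not u)) or (not y or y) and not (y and not u or u and y) and y))   — distribution
= not (u or u and (not (y and (y or not u)) or (not y or y) and not y and y))   — distribution
= not (u or u and (not (y and (y or not u)) or not y and y))   — complement / identity
= not (u or u and (not y or not y and y))   — absorption
= not (u or u and not y)   — complement / identity
= not u   — absorption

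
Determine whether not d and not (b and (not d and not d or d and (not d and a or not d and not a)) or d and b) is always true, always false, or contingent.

contingent

not d and not (b and (not d and not d or d and (not d and a or not d and not a)) or d and b)
= not d and not (b and (not d and not d or d and not d) or d and b)   [distribution]
= not d and not (b and not d or d and b)   [distribution]
= not d and not b   [distribution]
This depends on b, d, so it is not a constant.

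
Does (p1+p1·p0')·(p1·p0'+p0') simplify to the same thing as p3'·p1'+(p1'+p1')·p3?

E1: (p1+p1·p0')·(p1·p0'+p0')
    = p1·p0'+p1·p0'   — distribution
    = p1·p0'   — idempotence
E2: p3'·p1'+(p1'+p1')·p3
    = p3'·p1'+p1'·p3   — idempotence
    = p1'   — distribution
These differ: at p0=0, p1=0, p3=0, E1 = 0 but E2 = 1.

No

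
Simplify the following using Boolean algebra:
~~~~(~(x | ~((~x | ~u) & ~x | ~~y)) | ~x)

~~~~(~(x | ~((~x | ~u) & ~x | ~~y)) | ~x)
= ~~~~(~(x | ~(~x | ~~y)) | ~x)   [absorption]
= ~~~~(~(x | x & ~y) | ~x)   [De Morgan]
= ~~~~(~x | ~x)   [absorption]
= ~~~~~x   [idempotence]
= ~~~x   [double negation]
= ~x   [double negation]

~x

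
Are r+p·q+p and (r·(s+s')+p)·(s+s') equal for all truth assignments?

E1: r+p·q+p
    = r+p   — absorption
E2: (r·(s+s')+p)·(s+s')
    = r·(s+s')+p   — complement / identity
    = r+p   — complement / identity
Both reduce to r+p, so they are equivalent.

Yes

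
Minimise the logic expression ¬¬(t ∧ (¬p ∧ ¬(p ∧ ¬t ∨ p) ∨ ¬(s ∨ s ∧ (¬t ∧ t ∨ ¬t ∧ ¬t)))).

¬¬(t ∧ (¬p ∧ ¬(p ∧ ¬t ∨ p) ∨ ¬(s ∨ s ∧ (¬t ∧ t ∨ ¬t ∧ ¬t))))
= ¬¬(t ∧ (¬p ∧ ¬p ∨ ¬(s ∨ s ∧ (¬t ∧ t ∨ ¬t ∧ ¬t))))
= t ∧ (¬p ∧ ¬p ∨ ¬(s ∨ s ∧ (¬t ∧ t ∨ ¬t ∧ ¬t)))
= t ∧ (¬p ∧ ¬p ∨ ¬(s ∨ s ∧ ¬t))
= t ∧ (¬p ∧ ¬p ∨ ¬s)
= t ∧ (¬p ∨ ¬s)

t ∧ (¬p ∨ ¬s)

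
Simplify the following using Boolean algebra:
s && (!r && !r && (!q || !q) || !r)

s && !r

s && (!r && !r && (!q || !q) || !r)
= s && (!r && (!q || !q) || !r)   — idempotence
= s && (!r && !q || !r)   — idempotence
= s && !r   — absorption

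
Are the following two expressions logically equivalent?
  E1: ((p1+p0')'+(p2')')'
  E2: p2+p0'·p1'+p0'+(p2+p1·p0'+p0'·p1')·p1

No

E1: ((p1+p0')'+(p2')')'
    = (p1+p0')·p2'
E2: p2+p0'·p1'+p0'+(p2+p1·p0'+p0'·p1')·p1
    = p2+p0'·p1'+p0'+(p2+p0')·p1
    = p2+p0'+(p2+p0')·p1
    = p2+p0'
These differ: at p0=0, p1=0, p2=1, E1 = 0 but E2 = 1.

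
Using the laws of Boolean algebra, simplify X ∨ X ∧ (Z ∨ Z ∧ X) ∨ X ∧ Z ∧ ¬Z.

X

X ∨ X ∧ (Z ∨ Z ∧ X) ∨ X ∧ Z ∧ ¬Z
= X ∨ X ∧ Z ∨ X ∧ Z ∧ ¬Z   (absorption)
= X ∨ X ∧ (Z ∨ Z ∧ ¬Z)   (distribution)
= X ∨ X ∧ Z   (complement / identity)
= X   (absorption)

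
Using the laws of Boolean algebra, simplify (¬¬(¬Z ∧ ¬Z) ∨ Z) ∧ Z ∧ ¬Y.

Z ∧ ¬Y

(¬¬(¬Z ∧ ¬Z) ∨ Z) ∧ Z ∧ ¬Y
= (¬(Z ∨ Z) ∨ Z) ∧ Z ∧ ¬Y   (De Morgan)
= (¬Z ∨ Z) ∧ Z ∧ ¬Y   (idempotence)
= Z ∧ ¬Y   (complement / identity)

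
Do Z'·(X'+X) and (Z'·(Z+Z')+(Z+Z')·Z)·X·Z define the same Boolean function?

No

E1: Z'·(X'+X)
    = Z'   — complement / identity
E2: (Z'·(Z+Z')+(Z+Z')·Z)·X·Z
    = (Z+Z')·X·Z   — distribution
    = X·Z   — complement / identity
These differ: at X=0, Z=0, E1 = 1 but E2 = 0.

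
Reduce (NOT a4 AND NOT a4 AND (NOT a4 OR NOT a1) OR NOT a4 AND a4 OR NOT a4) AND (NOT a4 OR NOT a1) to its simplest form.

NOT a4

(NOT a4 AND NOT a4 AND (NOT a4 OR NOT a1) OR NOT a4 AND a4 OR NOT a4) AND (NOT a4 OR NOT a1)
= (NOT a4 AND (NOT a4 OR NOT a1) OR NOT a4 AND a4 OR NOT a4) AND (NOT a4 OR NOT a1)   [idempotence]
= (NOT a4 AND (NOT a4 OR NOT a1) OR NOT a4) AND (NOT a4 OR NOT a1)   [complement / identity]
= (NOT a4 OR NOT a4) AND (NOT a4 OR NOT a1)   [absorption]
= NOT a4 AND NOT a1 OR NOT a4   [distribution]
= NOT a4   [absorption]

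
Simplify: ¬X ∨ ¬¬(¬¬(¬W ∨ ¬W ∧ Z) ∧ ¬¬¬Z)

¬X ∨ ¬¬(¬¬(¬W ∨ ¬W ∧ Z) ∧ ¬¬¬Z)
= ¬X ∨ ¬¬(¬¬¬W ∧ ¬¬¬Z)
= ¬X ∨ ¬(¬¬W ∨ ¬¬Z)
= ¬X ∨ ¬W ∧ ¬Z

¬X ∨ ¬W ∧ ¬Z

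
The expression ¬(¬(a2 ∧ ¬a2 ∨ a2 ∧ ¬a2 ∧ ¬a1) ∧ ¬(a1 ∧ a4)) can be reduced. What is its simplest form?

¬(¬(a2 ∧ ¬a2 ∨ a2 ∧ ¬a2 ∧ ¬a1) ∧ ¬(a1 ∧ a4))
= a2 ∧ ¬a2 ∨ a2 ∧ ¬a2 ∧ ¬a1 ∨ a1 ∧ a4   (De Morgan)
= a2 ∧ ¬a2 ∨ a1 ∧ a4   (absorption)
= a1 ∧ a4   (complement / identity)

a1 ∧ a4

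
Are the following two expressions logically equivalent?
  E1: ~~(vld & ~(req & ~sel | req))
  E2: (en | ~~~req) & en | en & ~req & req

E1: ~~(vld & ~(req & ~sel | req))
    = ~~(vld & ~req)   (absorption)
    = vld & ~req   (double negation)
E2: (en | ~~~req) & en | en & ~req & req
    = (en | ~~~req | ~req & req) & en   (distribution)
    = (en | ~req | ~req & req) & en   (double negation)
    = (en | ~req) & en   (complement / identity)
    = en   (absorption)
These differ: at en=1, req=0, sel=0, vld=0, E1 = 0 but E2 = 1.

No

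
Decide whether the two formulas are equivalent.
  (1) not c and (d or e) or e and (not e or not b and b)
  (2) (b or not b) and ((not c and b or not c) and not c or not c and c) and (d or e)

E1: not c and (d or e) or e and (not e or not b and b)
    = not c and (d or e) or e and not e   [complement / identity]
    = not c and (d or e)   [complement / identity]
E2: (b or not b) and ((not c and b or not c) and not c or not c and c) and (d or e)
    = (b or not b) and (not c and not c or not c and c) and (d or e)   [absorption]
    = (not c and not c or not c and c) and (d or e)   [complement / identity]
    = not c and (d or e)   [distribution]
Both reduce to not c and (d or e), so they are equivalent.

Yes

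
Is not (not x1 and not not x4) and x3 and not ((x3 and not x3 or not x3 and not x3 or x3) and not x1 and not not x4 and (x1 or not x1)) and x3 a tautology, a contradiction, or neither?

neither

not (not x1 and not not x4) and x3 and not ((x3 and not x3 or not x3 and not x3 or x3) and not x1 and not not x4 and (x1 or not x1)) and x3
= not (not x1 and not not x4) and x3 and not ((x3 and not x3 or not x3 and not x3 or x3) and not x1 and not not x4) and x3   — complement / identity
= not (not x1 and not not x4) and x3 and not ((not x3 or x3) and not x1 and not not x4) and x3   — distribution
= not (not x1 and not not x4) and x3 and not (not x1 and not not x4) and x3   — complement / identity
= not (not x1 and not not x4) and x3   — idempotence
= (x1 or not x4) and x3   — De Morgan
This depends on x1, x3, x4, so it is not a constant.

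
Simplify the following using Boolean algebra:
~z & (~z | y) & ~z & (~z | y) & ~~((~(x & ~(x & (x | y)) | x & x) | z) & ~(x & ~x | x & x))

~z & ~x

~z & (~z | y) & ~z & (~z | y) & ~~((~(x & ~(x & (x | y)) | x & x) | z) & ~(x & ~x | x & x))
= ~z & (~z | y) & ~~((~(x & ~(x & (x | y)) | x & x) | z) & ~(x & ~x | x & x))   (idempotence)
= ~z & (~z | y) & ~~((~(x & ~x | x & x) | z) & ~(x & ~x | x & x))   (absorption)
= ~z & (~z | y) & ~~~(x & ~x | x & x)   (absorption)
= ~z & (~z | y) & ~~~x   (distribution)
= ~z & (~z | y) & ~x   (double negation)
= ~z & ~x   (absorption)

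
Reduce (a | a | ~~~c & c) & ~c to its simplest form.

(a | a | ~~~c & c) & ~c
= (a | a | ~c & c) & ~c   (double negation)
= (a | a) & ~c   (complement / identity)
= a & ~c   (idempotence)

a & ~c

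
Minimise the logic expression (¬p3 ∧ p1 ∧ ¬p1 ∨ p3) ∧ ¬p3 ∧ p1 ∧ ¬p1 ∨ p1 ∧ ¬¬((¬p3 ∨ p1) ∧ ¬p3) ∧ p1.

(¬p3 ∧ p1 ∧ ¬p1 ∨ p3) ∧ ¬p3 ∧ p1 ∧ ¬p1 ∨ p1 ∧ ¬¬((¬p3 ∨ p1) ∧ ¬p3) ∧ p1
= (¬p3 ∧ p1 ∧ ¬p1 ∨ p3) ∧ ¬p3 ∧ p1 ∧ ¬p1 ∨ p1 ∧ ¬¬¬p3 ∧ p1   (absorption)
= ¬p3 ∧ p1 ∧ ¬p1 ∨ p1 ∧ ¬¬¬p3 ∧ p1   (absorption)
= ¬p3 ∧ p1 ∧ ¬p1 ∨ p1 ∧ ¬p3 ∧ p1   (double negation)
= ¬p3 ∧ p1   (distribution)

¬p3 ∧ p1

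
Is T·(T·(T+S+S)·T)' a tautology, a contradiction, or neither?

contradiction

T·(T·(T+S+S)·T)'
= T·(T·(T+S)·T)'
= T·(T·T)'
= T·T'
= 0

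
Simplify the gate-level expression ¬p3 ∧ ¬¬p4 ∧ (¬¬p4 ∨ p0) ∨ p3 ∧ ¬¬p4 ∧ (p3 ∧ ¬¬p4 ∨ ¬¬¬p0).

¬p3 ∧ ¬¬p4 ∧ (¬¬p4 ∨ p0) ∨ p3 ∧ ¬¬p4 ∧ (p3 ∧ ¬¬p4 ∨ ¬¬¬p0)
= ¬p3 ∧ ¬¬p4 ∨ p3 ∧ ¬¬p4 ∧ (p3 ∧ ¬¬p4 ∨ ¬¬¬p0)
= ¬p3 ∧ ¬¬p4 ∨ p3 ∧ ¬¬p4 ∧ (p3 ∧ ¬¬p4 ∨ ¬p0)
= ¬p3 ∧ ¬¬p4 ∨ p3 ∧ ¬¬p4
= ¬¬p4
= p4

p4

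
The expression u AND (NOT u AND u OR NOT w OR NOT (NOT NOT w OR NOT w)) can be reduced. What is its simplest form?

u AND NOT w

u AND (NOT u AND u OR NOT w OR NOT (NOT NOT w OR NOT w))
= u AND (NOT u AND u OR NOT w OR NOT w AND w)   [De Morgan]
= u AND (NOT u AND u OR NOT w)   [complement / identity]
= u AND NOT w   [complement / identity]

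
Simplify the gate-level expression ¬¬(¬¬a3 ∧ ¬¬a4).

¬¬(¬¬a3 ∧ ¬¬a4)
= ¬(¬a3 ∨ ¬a4)   (De Morgan)
= a3 ∧ a4   (De Morgan)

a3 ∧ a4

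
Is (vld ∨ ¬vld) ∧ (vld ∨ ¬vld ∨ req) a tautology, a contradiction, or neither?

(vld ∨ ¬vld) ∧ (vld ∨ ¬vld ∨ req)
= vld ∨ ¬vld   [absorption]
= True   [complement]

tautology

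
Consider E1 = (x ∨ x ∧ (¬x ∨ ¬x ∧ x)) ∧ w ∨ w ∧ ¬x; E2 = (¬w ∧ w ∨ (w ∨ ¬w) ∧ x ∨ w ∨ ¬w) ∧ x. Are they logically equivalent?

No

E1: (x ∨ x ∧ (¬x ∨ ¬x ∧ x)) ∧ w ∨ w ∧ ¬x
    = (x ∨ x ∧ ¬x) ∧ w ∨ w ∧ ¬x   [complement / identity]
    = x ∧ w ∨ w ∧ ¬x   [complement / identity]
    = w   [distribution]
E2: (¬w ∧ w ∨ (w ∨ ¬w) ∧ x ∨ w ∨ ¬w) ∧ x
    = (¬w ∧ w ∨ w ∨ ¬w) ∧ x   [absorption]
    = (w ∨ ¬w) ∧ x   [complement / identity]
    = x   [complement / identity]
These differ: at w=1, x=0, E1 = 1 but E2 = 0.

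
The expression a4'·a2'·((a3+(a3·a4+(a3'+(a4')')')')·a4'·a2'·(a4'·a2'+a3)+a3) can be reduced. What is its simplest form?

a4'·a2'

a4'·a2'·((a3+(a3·a4+(a3'+(a4')')')')·a4'·a2'·(a4'·a2'+a3)+a3)
= a4'·a2'·((a3+(a3·a4+a3·a4')')·a4'·a2'·(a4'·a2'+a3)+a3)   — De Morgan
= a4'·a2'·((a3+a3')·a4'·a2'·(a4'·a2'+a3)+a3)   — distribution
= a4'·a2'·(a4'·a2'·(a4'·a2'+a3)+a3)   — complement / identity
= a4'·a2'·(a4'·a2'+a3)   — absorption
= a4'·a2'   — absorption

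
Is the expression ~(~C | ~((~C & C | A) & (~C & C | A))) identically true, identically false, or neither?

~(~C | ~((~C & C | A) & (~C & C | A)))
= C & (~C & C | A) & (~C & C | A)   (De Morgan)
= C & (~C & C | A)   (idempotence)
= C & A   (complement / identity)
This depends on A, C, so it is not a constant.

neither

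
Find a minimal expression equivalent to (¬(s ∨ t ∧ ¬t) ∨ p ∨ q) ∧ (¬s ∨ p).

¬s ∨ p

(¬(s ∨ t ∧ ¬t) ∨ p ∨ q) ∧ (¬s ∨ p)
= (¬s ∨ p ∨ q) ∧ (¬s ∨ p)   (complement / identity)
= ¬s ∨ p   (absorption)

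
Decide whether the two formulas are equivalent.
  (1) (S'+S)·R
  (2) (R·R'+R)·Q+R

E1: (S'+S)·R
    = R
E2: (R·R'+R)·Q+R
    = R·Q+R
    = R
Both reduce to R, so they are equivalent.

Yes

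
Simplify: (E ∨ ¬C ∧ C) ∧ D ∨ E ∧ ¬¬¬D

E

(E ∨ ¬C ∧ C) ∧ D ∨ E ∧ ¬¬¬D
= (E ∨ ¬C ∧ C) ∧ D ∨ E ∧ ¬D
= E ∧ D ∨ E ∧ ¬D
= E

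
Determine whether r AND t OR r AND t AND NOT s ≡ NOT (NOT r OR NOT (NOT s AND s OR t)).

Yes

E1: r AND t OR r AND t AND NOT s
    = r AND t
E2: NOT (NOT r OR NOT (NOT s AND s OR t))
    = NOT (NOT r OR NOT t)
    = r AND t
Both reduce to r AND t, so they are equivalent.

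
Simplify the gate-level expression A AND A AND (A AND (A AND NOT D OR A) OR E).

A

A AND A AND (A AND (A AND NOT D OR A) OR E)
= A AND A AND (A AND A OR E)   [absorption]
= A AND A   [absorption]
= A   [idempotence]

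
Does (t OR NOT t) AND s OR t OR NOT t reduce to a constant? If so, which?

yes, True

(t OR NOT t) AND s OR t OR NOT t
= t OR NOT t   — absorption
= TRUE   — complement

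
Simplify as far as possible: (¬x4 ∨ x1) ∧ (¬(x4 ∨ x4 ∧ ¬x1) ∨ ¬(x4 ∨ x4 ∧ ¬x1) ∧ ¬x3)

¬x4

(¬x4 ∨ x1) ∧ (¬(x4 ∨ x4 ∧ ¬x1) ∨ ¬(x4 ∨ x4 ∧ ¬x1) ∧ ¬x3)
= (¬x4 ∨ x1) ∧ ¬(x4 ∨ x4 ∧ ¬x1)   [absorption]
= (¬x4 ∨ x1) ∧ ¬x4   [absorption]
= ¬x4   [absorption]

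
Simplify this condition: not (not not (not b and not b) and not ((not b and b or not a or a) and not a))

b or not a

not (not not (not b and not b) and not ((not b and b or not a or a) and not a))
= not (not not (not b and not b) and not ((not a or a) and not a))   — complement / identity
= not (not (b or b) and not ((not a or a) and not a))   — De Morgan
= not (not (b or b) and not not a)   — complement / identity
= not (not b and not not a)   — idempotence
= b or not a   — De Morgan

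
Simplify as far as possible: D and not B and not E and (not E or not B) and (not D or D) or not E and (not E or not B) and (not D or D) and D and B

D and not E

D and not B and not E and (not E or not B) and (not D or D) or not E and (not E or not B) and (not D or D) and D and B
= (D and not B or D and B) and not E and (not E or not B) and (not D or D)   (distribution)
= (D and not B or D and B) and not E and (not D or D)   (absorption)
= (D and not B or D and B) and not E   (complement / identity)
= D and not E   (distribution)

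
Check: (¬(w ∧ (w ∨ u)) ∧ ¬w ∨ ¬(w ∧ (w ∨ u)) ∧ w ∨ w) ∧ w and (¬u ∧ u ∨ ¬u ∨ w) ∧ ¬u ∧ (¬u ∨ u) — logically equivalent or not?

No

E1: (¬(w ∧ (w ∨ u)) ∧ ¬w ∨ ¬(w ∧ (w ∨ u)) ∧ w ∨ w) ∧ w
    = (¬(w ∧ (w ∨ u)) ∨ w) ∧ w   (distribution)
    = (¬w ∨ w) ∧ w   (absorption)
    = w   (complement / identity)
E2: (¬u ∧ u ∨ ¬u ∨ w) ∧ ¬u ∧ (¬u ∨ u)
    = (¬u ∨ w) ∧ ¬u ∧ (¬u ∨ u)   (complement / identity)
    = ¬u ∧ (¬u ∨ u)   (absorption)
    = ¬u   (complement / identity)
These differ: at u=0, w=0, E1 = 0 but E2 = 1.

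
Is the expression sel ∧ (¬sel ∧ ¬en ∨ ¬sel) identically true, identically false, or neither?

sel ∧ (¬sel ∧ ¬en ∨ ¬sel)
= sel ∧ ¬sel   (absorption)
= False   (complement)

identically false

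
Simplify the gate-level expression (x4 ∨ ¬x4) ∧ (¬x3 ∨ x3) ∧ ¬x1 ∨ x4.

(x4 ∨ ¬x4) ∧ (¬x3 ∨ x3) ∧ ¬x1 ∨ x4
= (x4 ∨ ¬x4) ∧ ¬x1 ∨ x4   [complement / identity]
= ¬x1 ∨ x4   [complement / identity]

¬x1 ∨ x4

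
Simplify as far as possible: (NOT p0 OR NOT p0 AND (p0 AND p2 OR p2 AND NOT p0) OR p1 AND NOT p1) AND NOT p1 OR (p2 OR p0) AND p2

NOT p0 AND NOT p1 OR p2

(NOT p0 OR NOT p0 AND (p0 AND p2 OR p2 AND NOT p0) OR p1 AND NOT p1) AND NOT p1 OR (p2 OR p0) AND p2
= (NOT p0 OR NOT p0 AND p2 OR p1 AND NOT p1) AND NOT p1 OR (p2 OR p0) AND p2   [distribution]
= (NOT p0 OR NOT p0 AND p2) AND NOT p1 OR (p2 OR p0) AND p2   [complement / identity]
= NOT p0 AND NOT p1 OR (p2 OR p0) AND p2   [absorption]
= NOT p0 AND NOT p1 OR p2   [absorption]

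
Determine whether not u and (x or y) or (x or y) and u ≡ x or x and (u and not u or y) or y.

Yes

E1: not u and (x or y) or (x or y) and u
    = x or y   (distribution)
E2: x or x and (u and not u or y) or y
    = x or x and y or y   (complement / identity)
    = x or y   (absorption)
Both reduce to x or y, so they are equivalent.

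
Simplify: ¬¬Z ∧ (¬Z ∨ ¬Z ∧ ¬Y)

False

¬¬Z ∧ (¬Z ∨ ¬Z ∧ ¬Y)
= ¬¬Z ∧ ¬Z   — absorption
= Z ∧ ¬Z   — double negation
= False   — complement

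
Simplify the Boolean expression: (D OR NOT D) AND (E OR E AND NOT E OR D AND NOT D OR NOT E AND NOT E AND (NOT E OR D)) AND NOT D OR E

NOT D OR E

(D OR NOT D) AND (E OR E AND NOT E OR D AND NOT D OR NOT E AND NOT E AND (NOT E OR D)) AND NOT D OR E
= (D OR NOT D) AND (E OR E AND NOT E OR D AND NOT D OR NOT E AND NOT E) AND NOT D OR E   [absorption]
= (D OR NOT D) AND (E OR E AND NOT E OR NOT E AND NOT E) AND NOT D OR E   [complement / identity]
= (E OR E AND NOT E OR NOT E AND NOT E) AND NOT D OR E   [complement / identity]
= (E OR NOT E) AND NOT D OR E   [distribution]
= NOT D OR E   [complement / identity]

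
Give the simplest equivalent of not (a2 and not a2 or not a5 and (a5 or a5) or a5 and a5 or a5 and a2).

not (a2 and not a2 or not a5 and (a5 or a5) or a5 and a5 or a5 and a2)
= not (not a5 and (a5 or a5) or a5 and a5 or a5 and a2)   (complement / identity)
= not (not a5 and a5 or a5 and a5 or a5 and a2)   (idempotence)
= not (a5 or a5 and a2)   (distribution)
= not a5   (absorption)

not a5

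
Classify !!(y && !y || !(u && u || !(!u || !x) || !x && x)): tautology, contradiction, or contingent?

!!(y && !y || !(u && u || !(!u || !x) || !x && x))
= !!(y && !y || !(u && u || u && x || !x && x))   (De Morgan)
= !!!(u && u || u && x || !x && x)   (complement / identity)
= !!!((u || x) && u || !x && x)   (distribution)
= !!!(u || !x && x)   (absorption)
= !!!u   (complement / identity)
= !u   (double negation)
This depends on u, so it is not a constant.

contingent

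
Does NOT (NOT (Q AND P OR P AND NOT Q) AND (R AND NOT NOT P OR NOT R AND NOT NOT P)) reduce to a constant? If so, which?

NOT (NOT (Q AND P OR P AND NOT Q) AND (R AND NOT NOT P OR NOT R AND NOT NOT P))
= NOT (NOT (Q AND P OR P AND NOT Q) AND NOT NOT P)   (distribution)
= Q AND P OR P AND NOT Q OR NOT P   (De Morgan)
= P OR NOT P   (distribution)
= TRUE   (complement)

yes, True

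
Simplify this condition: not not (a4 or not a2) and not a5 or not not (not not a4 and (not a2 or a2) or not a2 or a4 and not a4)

not not (a4 or not a2) and not a5 or not not (not not a4 and (not a2 or a2) or not a2 or a4 and not a4)
= not not (a4 or not a2) and not a5 or not not (not not a4 and (not a2 or a2) or not a2)
= not not (a4 or not a2) and not a5 or not not (not not a4 or not a2)
= not not (a4 or not a2) and not a5 or not not (a4 or not a2)
= not not (a4 or not a2)
= a4 or not a2

a4 or not a2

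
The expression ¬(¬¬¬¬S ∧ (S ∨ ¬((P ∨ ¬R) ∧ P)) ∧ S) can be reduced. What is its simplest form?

¬(¬¬¬¬S ∧ (S ∨ ¬((P ∨ ¬R) ∧ P)) ∧ S)
= ¬(¬¬S ∧ (S ∨ ¬((P ∨ ¬R) ∧ P)) ∧ S)
= ¬(¬¬S ∧ (S ∨ ¬P) ∧ S)
= ¬(S ∧ (S ∨ ¬P) ∧ S)
= ¬(S ∧ S)
= ¬S

¬S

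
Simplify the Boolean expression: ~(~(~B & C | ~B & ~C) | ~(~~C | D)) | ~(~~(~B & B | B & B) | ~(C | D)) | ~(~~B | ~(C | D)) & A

~B & (C | D)

~(~(~B & C | ~B & ~C) | ~(~~C | D)) | ~(~~(~B & B | B & B) | ~(C | D)) | ~(~~B | ~(C | D)) & A
= ~(~(~B & C | ~B & ~C) | ~(C | D)) | ~(~~(~B & B | B & B) | ~(C | D)) | ~(~~B | ~(C | D)) & A
= ~(~~B | ~(C | D)) | ~(~~(~B & B | B & B) | ~(C | D)) | ~(~~B | ~(C | D)) & A
= ~(~~B | ~(C | D)) | ~(~~B | ~(C | D)) | ~(~~B | ~(C | D)) & A
= ~(~~B | ~(C | D)) | ~(~~B | ~(C | D))
= ~(~~B | ~(C | D))
= ~B & (C | D)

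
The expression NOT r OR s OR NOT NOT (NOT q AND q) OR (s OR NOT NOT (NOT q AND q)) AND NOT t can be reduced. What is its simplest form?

NOT r OR s OR NOT NOT (NOT q AND q) OR (s OR NOT NOT (NOT q AND q)) AND NOT t
= NOT r OR s OR NOT NOT (NOT q AND q)   [absorption]
= NOT r OR s OR NOT q AND q   [double negation]
= NOT r OR s   [complement / identity]

NOT r OR s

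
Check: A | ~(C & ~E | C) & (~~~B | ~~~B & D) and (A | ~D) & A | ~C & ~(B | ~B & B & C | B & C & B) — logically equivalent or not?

Yes

E1: A | ~(C & ~E | C) & (~~~B | ~~~B & D)
    = A | ~(C & ~E | C) & ~~~B   (absorption)
    = A | ~(C & ~E | C) & ~B   (double negation)
    = A | ~C & ~B   (absorption)
E2: (A | ~D) & A | ~C & ~(B | ~B & B & C | B & C & B)
    = A | ~C & ~(B | ~B & B & C | B & C & B)   (absorption)
    = A | ~C & ~(B | B & C)   (distribution)
    = A | ~C & ~B   (absorption)
Both reduce to A | ~C & ~B, so they are equivalent.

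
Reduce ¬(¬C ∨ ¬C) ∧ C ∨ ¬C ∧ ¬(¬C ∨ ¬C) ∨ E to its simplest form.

C ∨ E

¬(¬C ∨ ¬C) ∧ C ∨ ¬C ∧ ¬(¬C ∨ ¬C) ∨ E
= ¬(¬C ∨ ¬C) ∨ E   — distribution
= ¬¬C ∨ E   — idempotence
= C ∨ E   — double negation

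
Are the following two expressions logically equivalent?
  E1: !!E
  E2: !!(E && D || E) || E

E1: !!E
    = E   — double negation
E2: !!(E && D || E) || E
    = !!E || E   — absorption
    = E || E   — double negation
    = E   — idempotence
Both reduce to E, so they are equivalent.

Yes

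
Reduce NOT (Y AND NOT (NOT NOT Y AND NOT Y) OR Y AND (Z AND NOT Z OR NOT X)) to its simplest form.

NOT Y

NOT (Y AND NOT (NOT NOT Y AND NOT Y) OR Y AND (Z AND NOT Z OR NOT X))
= NOT (Y AND (NOT Y OR Y) OR Y AND (Z AND NOT Z OR NOT X))   [De Morgan]
= NOT (Y OR Y AND (Z AND NOT Z OR NOT X))   [complement / identity]
= NOT (Y OR Y AND NOT X)   [complement / identity]
= NOT Y   [absorption]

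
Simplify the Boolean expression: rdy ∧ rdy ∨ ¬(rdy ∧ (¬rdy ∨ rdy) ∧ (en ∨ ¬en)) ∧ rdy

rdy ∧ rdy ∨ ¬(rdy ∧ (¬rdy ∨ rdy) ∧ (en ∨ ¬en)) ∧ rdy
= rdy ∧ rdy ∨ ¬(rdy ∧ (¬rdy ∨ rdy)) ∧ rdy   [complement / identity]
= rdy ∧ rdy ∨ ¬rdy ∧ rdy   [complement / identity]
= rdy   [distribution]

rdy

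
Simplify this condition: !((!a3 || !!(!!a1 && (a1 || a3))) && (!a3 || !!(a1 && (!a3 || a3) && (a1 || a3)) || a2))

a3 && !a1

!((!a3 || !!(!!a1 && (a1 || a3))) && (!a3 || !!(a1 && (!a3 || a3) && (a1 || a3)) || a2))
= !((!a3 || !!(!!a1 && (a1 || a3))) && (!a3 || !!(a1 && (a1 || a3)) || a2))
= !((!a3 || !!(a1 && (a1 || a3))) && (!a3 || !!(a1 && (a1 || a3)) || a2))
= !(!a3 || !!(a1 && (a1 || a3)))
= !(!a3 || !!a1)
= a3 && !a1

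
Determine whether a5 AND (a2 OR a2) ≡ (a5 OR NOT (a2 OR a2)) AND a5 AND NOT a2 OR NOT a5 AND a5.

E1: a5 AND (a2 OR a2)
    = a5 AND a2   — idempotence
E2: (a5 OR NOT (a2 OR a2)) AND a5 AND NOT a2 OR NOT a5 AND a5
    = (a5 OR NOT (a2 OR a2)) AND a5 AND NOT a2   — complement / identity
    = (a5 OR NOT a2) AND a5 AND NOT a2   — idempotence
    = a5 AND NOT a2   — absorption
These differ: at a2=0, a5=1, E1 = 0 but E2 = 1.

No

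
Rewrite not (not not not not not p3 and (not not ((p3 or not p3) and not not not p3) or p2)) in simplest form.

p3

not (not not not not not p3 and (not not ((p3 or not p3) and not not not p3) or p2))
= not (not not not not not p3 and (not not not not not p3 or p2))   — complement / identity
= not not not not not not p3   — absorption
= not not not not p3   — double negation
= not not p3   — double negation
= p3   — double negation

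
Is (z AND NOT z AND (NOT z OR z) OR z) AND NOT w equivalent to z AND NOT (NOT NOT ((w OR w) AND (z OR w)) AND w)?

E1: (z AND NOT z AND (NOT z OR z) OR z) AND NOT w
    = (z AND NOT z OR z) AND NOT w   (complement / identity)
    = z AND NOT w   (complement / identity)
E2: z AND NOT (NOT NOT ((w OR w) AND (z OR w)) AND w)
    = z AND NOT (NOT NOT (w AND z OR w) AND w)   (distribution)
    = z AND NOT (NOT NOT w AND w)   (absorption)
    = z AND NOT (w AND w)   (double negation)
    = z AND NOT w   (idempotence)
Both reduce to z AND NOT w, so they are equivalent.

Yes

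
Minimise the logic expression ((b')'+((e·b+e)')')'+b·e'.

((b')'+((e·b+e)')')'+b·e'
= ((b')'+(e')')'+b·e'   — absorption
= b'·e'+b·e'   — De Morgan
= e'   — distribution

e'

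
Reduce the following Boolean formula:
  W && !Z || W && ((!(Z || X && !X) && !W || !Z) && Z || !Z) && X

W && !Z

W && !Z || W && ((!(Z || X && !X) && !W || !Z) && Z || !Z) && X
= W && !Z || W && ((!Z && !W || !Z) && Z || !Z) && X
= W && !Z || W && (!Z && Z || !Z) && X
= W && !Z || W && !Z && X
= W && !Z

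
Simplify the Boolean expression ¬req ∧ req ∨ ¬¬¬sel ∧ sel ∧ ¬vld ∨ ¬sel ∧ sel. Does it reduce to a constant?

False

¬req ∧ req ∨ ¬¬¬sel ∧ sel ∧ ¬vld ∨ ¬sel ∧ sel
= ¬req ∧ req ∨ ¬sel ∧ sel ∧ ¬vld ∨ ¬sel ∧ sel   — double negation
= ¬sel ∧ sel ∧ ¬vld ∨ ¬sel ∧ sel   — complement / identity
= ¬sel ∧ sel   — absorption
= False   — complement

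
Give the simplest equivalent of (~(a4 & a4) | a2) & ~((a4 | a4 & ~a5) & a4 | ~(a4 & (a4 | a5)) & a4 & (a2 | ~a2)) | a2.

~a4 | a2

(~(a4 & a4) | a2) & ~((a4 | a4 & ~a5) & a4 | ~(a4 & (a4 | a5)) & a4 & (a2 | ~a2)) | a2
= (~(a4 & a4) | a2) & ~(a4 & a4 | ~(a4 & (a4 | a5)) & a4 & (a2 | ~a2)) | a2
= (~(a4 & a4) | a2) & ~(a4 & a4 | ~a4 & a4 & (a2 | ~a2)) | a2
= (~a4 | a2) & ~(a4 & a4 | ~a4 & a4 & (a2 | ~a2)) | a2
= (~a4 | a2) & ~(a4 & a4 | ~a4 & a4) | a2
= (~a4 | a2) & ~a4 | a2
= ~a4 | a2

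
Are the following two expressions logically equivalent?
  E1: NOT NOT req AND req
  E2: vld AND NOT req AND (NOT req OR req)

E1: NOT NOT req AND req
    = req AND req   [double negation]
    = req   [idempotence]
E2: vld AND NOT req AND (NOT req OR req)
    = vld AND NOT req   [complement / identity]
These differ: at req=1, vld=0, E1 = 1 but E2 = 0.

No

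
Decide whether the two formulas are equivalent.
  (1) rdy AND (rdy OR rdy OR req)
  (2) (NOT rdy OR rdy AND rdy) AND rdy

Yes

E1: rdy AND (rdy OR rdy OR req)
    = rdy AND (rdy OR req)
    = rdy
E2: (NOT rdy OR rdy AND rdy) AND rdy
    = (NOT rdy OR rdy) AND rdy
    = rdy
Both reduce to rdy, so they are equivalent.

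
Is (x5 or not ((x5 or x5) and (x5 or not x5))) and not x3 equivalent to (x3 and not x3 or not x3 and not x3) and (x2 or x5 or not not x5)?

E1: (x5 or not ((x5 or x5) and (x5 or not x5))) and not x3
    = (x5 or not (x5 or x5 and not x5)) and not x3   (distribution)
    = (x5 or not x5) and not x3   (complement / identity)
    = not x3   (complement / identity)
E2: (x3 and not x3 or not x3 and not x3) and (x2 or x5 or not not x5)
    = (x3 and not x3 or not x3 and not x3) and (x2 or x5 or x5)   (double negation)
    = not x3 and (x2 or x5 or x5)   (distribution)
    = not x3 and (x2 or x5)   (idempotence)
These differ: at x2=0, x3=0, x5=0, E1 = 1 but E2 = 0.

No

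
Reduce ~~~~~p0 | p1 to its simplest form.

~p0 | p1

~~~~~p0 | p1
= ~~~p0 | p1
= ~p0 | p1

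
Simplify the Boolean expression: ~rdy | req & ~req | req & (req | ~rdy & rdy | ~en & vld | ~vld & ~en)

~rdy | req

~rdy | req & ~req | req & (req | ~rdy & rdy | ~en & vld | ~vld & ~en)
= ~rdy | req & ~req | req & (req | ~rdy & rdy | ~en)   — distribution
= ~rdy | req & ~req | req & (req | ~en)   — complement / identity
= ~rdy | req & ~req | req   — absorption
= ~rdy | req   — complement / identity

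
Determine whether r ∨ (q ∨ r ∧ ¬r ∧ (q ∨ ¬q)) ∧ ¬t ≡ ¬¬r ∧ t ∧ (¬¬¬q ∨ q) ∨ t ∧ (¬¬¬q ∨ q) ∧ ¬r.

E1: r ∨ (q ∨ r ∧ ¬r ∧ (q ∨ ¬q)) ∧ ¬t
    = r ∨ (q ∨ r ∧ ¬r) ∧ ¬t
    = r ∨ q ∧ ¬t
E2: ¬¬r ∧ t ∧ (¬¬¬q ∨ q) ∨ t ∧ (¬¬¬q ∨ q) ∧ ¬r
    = r ∧ t ∧ (¬¬¬q ∨ q) ∨ t ∧ (¬¬¬q ∨ q) ∧ ¬r
    = t ∧ (¬¬¬q ∨ q)
    = t ∧ (¬q ∨ q)
    = t
These differ: at q=1, r=1, t=0, E1 = 1 but E2 = 0.

No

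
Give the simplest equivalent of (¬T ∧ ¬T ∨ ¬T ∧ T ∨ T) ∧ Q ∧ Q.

(¬T ∧ ¬T ∨ ¬T ∧ T ∨ T) ∧ Q ∧ Q
= (¬T ∨ T) ∧ Q ∧ Q   — distribution
= (¬T ∨ T) ∧ Q   — idempotence
= Q   — complement / identity

Q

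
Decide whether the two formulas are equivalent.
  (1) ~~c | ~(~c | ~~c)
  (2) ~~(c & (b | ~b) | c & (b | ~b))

Yes

E1: ~~c | ~(~c | ~~c)
    = ~~c | c & ~c
    = ~~c
    = c
E2: ~~(c & (b | ~b) | c & (b | ~b))
    = ~~(c & (b | ~b))
    = c & (b | ~b)
    = c
Both reduce to c, so they are equivalent.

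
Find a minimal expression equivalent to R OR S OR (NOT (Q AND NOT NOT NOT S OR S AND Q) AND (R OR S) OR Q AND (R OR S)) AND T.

R OR S OR (NOT (Q AND NOT NOT NOT S OR S AND Q) AND (R OR S) OR Q AND (R OR S)) AND T
= R OR S OR (NOT (Q AND NOT S OR S AND Q) AND (R OR S) OR Q AND (R OR S)) AND T
= R OR S OR (NOT Q AND (R OR S) OR Q AND (R OR S)) AND T
= R OR S OR (R OR S) AND T
= R OR S

R OR S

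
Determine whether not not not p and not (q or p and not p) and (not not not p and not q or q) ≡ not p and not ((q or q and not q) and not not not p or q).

Yes

E1: not not not p and not (q or p and not p) and (not not not p and not q or q)
    = not not not p and not q and (not not not p and not q or q)   — complement / identity
    = not not not p and not q   — absorption
    = not p and not q   — double negation
E2: not p and not ((q or q and not q) and not not not p or q)
    = not p and not (q and not not not p or q)   — complement / identity
    = not p and not (q and not p or q)   — double negation
    = not p and not q   — absorption
Both reduce to not p and not q, so they are equivalent.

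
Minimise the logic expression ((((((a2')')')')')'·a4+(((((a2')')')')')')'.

a2'

((((((a2')')')')')'·a4+(((((a2')')')')')')'
= ((((((a2')')')')')')'   (absorption)
= ((((a2')')')')'   (double negation)
= ((a2')')'   (double negation)
= a2'   (double negation)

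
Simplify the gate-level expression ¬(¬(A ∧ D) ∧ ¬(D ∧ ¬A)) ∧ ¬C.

D ∧ ¬C

¬(¬(A ∧ D) ∧ ¬(D ∧ ¬A)) ∧ ¬C
= (A ∧ D ∨ D ∧ ¬A) ∧ ¬C   — De Morgan
= D ∧ ¬C   — distribution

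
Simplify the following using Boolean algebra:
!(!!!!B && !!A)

!(!!!!B && !!A)
= !!!B || !A   [De Morgan]
= !B || !A   [double negation]

!B || !A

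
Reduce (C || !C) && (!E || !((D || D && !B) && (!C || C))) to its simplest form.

!E || !D

(C || !C) && (!E || !((D || D && !B) && (!C || C)))
= (C || !C) && (!E || !(D || D && !B))
= (C || !C) && (!E || !D)
= !E || !D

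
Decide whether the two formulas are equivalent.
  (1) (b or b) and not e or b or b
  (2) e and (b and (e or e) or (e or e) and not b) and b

No

E1: (b or b) and not e or b or b
    = b or b
    = b
E2: e and (b and (e or e) or (e or e) and not b) and b
    = e and (e or e) and b
    = e and e and b
    = e and b
These differ: at b=1, e=0, E1 = 1 but E2 = 0.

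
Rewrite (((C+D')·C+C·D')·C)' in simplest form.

(((C+D')·C+C·D')·C)'
= ((C+C·D')·C)'   [absorption]
= (C·C)'   [absorption]
= C'   [idempotence]

C'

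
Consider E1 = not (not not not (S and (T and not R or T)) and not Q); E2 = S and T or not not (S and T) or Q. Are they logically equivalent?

Yes

E1: not (not not not (S and (T and not R or T)) and not Q)
    = not (not (S and (T and not R or T)) and not Q)   (double negation)
    = not (not (S and T) and not Q)   (absorption)
    = S and T or Q   (De Morgan)
E2: S and T or not not (S and T) or Q
    = S and T or S and T or Q   (double negation)
    = S and T or Q   (idempotence)
Both reduce to S and T or Q, so they are equivalent.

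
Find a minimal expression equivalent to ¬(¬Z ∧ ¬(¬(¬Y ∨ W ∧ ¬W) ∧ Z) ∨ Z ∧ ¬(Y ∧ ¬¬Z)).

¬(¬Z ∧ ¬(¬(¬Y ∨ W ∧ ¬W) ∧ Z) ∨ Z ∧ ¬(Y ∧ ¬¬Z))
= ¬(¬Z ∧ ¬(¬¬Y ∧ Z) ∨ Z ∧ ¬(Y ∧ ¬¬Z))
= ¬(¬Z ∧ ¬(¬¬Y ∧ Z) ∨ Z ∧ ¬(Y ∧ Z))
= ¬(¬Z ∧ ¬(Y ∧ Z) ∨ Z ∧ ¬(Y ∧ Z))
= ¬¬(Y ∧ Z)
= Y ∧ Z

Y ∧ Z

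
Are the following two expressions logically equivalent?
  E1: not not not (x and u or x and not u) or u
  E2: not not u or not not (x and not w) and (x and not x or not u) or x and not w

E1: not not not (x and u or x and not u) or u
    = not not not x or u   — distribution
    = not x or u   — double negation
E2: not not u or not not (x and not w) and (x and not x or not u) or x and not w
    = not not u or not not (x and not w) and not u or x and not w   — complement / identity
    = not not u or x and not w and not u or x and not w   — double negation
    = not not u or x and not w   — absorption
    = u or x and not w   — double negation
These differ: at u=0, w=1, x=0, E1 = 1 but E2 = 0.

No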